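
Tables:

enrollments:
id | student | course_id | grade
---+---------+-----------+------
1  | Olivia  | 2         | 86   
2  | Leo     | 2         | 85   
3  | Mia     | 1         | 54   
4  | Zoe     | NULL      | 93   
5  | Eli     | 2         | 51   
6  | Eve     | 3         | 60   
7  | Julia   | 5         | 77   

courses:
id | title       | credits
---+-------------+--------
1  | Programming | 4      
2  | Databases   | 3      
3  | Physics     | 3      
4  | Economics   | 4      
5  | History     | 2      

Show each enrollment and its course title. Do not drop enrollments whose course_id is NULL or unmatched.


LEFT JOIN keeps every row from enrollments (the left table); where course_id has no match in courses, the course columns become NULL. Walk through each enrollment:
  - enrollment 1 (Olivia): course_id=2 -> matches Databases
  - enrollment 2 (Leo): course_id=2 -> matches Databases
  - enrollment 3 (Mia): course_id=1 -> matches Programming
  - enrollment 4 (Zoe): course_id=NULL, no match -> kept with NULL
  - enrollment 5 (Eli): course_id=2 -> matches Databases
  - enrollment 6 (Eve): course_id=3 -> matches Physics
  - enrollment 7 (Julia): course_id=5 -> matches History
All 7 rows appear; 1 has NULL course.

SQL:
SELECT a.student, b.title AS course
FROM enrollments a
LEFT JOIN courses b ON a.course_id = b.id

Result:
student | course     
--------+------------
Olivia  | Databases  
Leo     | Databases  
Mia     | Programming
Zoe     | NULL       
Eli     | Databases  
Eve     | Physics    
Julia   | History    


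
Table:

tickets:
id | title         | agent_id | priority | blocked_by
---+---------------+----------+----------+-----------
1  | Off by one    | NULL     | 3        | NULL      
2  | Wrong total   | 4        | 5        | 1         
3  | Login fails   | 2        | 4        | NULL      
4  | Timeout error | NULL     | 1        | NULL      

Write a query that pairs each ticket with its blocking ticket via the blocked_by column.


This is a self-join: tickets is joined to a second copy of itself, matching each row's blocked_by to another row's id. Use LEFT JOIN so rows with blocked_by=NULL are kept.
  - ticket 1 (Off by one): blocked_by=NULL -> NULL
  - ticket 2 (Wrong total): blocked_by=1 -> Off by one
  - ticket 3 (Login fails): blocked_by=NULL -> NULL
  - ticket 4 (Timeout error): blocked_by=NULL -> NULL

SQL:
SELECT a.title AS item, b.title AS blocked_by
FROM tickets a
LEFT JOIN tickets b ON a.blocked_by = b.id

Result:
item          | blocked_by
--------------+-----------
Off by one    | NULL      
Wrong total   | Off by one
Login fails   | NULL      
Timeout error | NULL      


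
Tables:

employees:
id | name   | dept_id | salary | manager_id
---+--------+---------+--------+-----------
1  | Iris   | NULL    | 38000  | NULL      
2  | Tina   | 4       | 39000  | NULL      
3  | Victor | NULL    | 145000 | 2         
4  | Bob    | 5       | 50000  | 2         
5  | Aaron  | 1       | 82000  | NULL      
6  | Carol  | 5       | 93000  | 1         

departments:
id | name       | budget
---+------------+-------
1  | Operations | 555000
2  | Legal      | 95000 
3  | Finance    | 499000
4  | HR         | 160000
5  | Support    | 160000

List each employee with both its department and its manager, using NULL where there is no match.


Two LEFT JOINs from the same base table employees: one to departments via dept_id, one to employees itself via manager_id. Both are LEFT so every employee is preserved.
Match against departments:
  - employee 1 (Iris): dept_id=NULL, no match -> kept with NULL
  - employee 2 (Tina): dept_id=4 -> matches HR
  - employee 3 (Victor): dept_id=NULL, no match -> kept with NULL
  - employee 4 (Bob): dept_id=5 -> matches Support
  - employee 5 (Aaron): dept_id=1 -> matches Operations
  - employee 6 (Carol): dept_id=5 -> matches Support
Match against employees (self):
  - employee 1 (Iris): manager_id=NULL -> NULL
  - employee 2 (Tina): manager_id=NULL -> NULL
  - employee 3 (Victor): manager_id=2 -> Tina
  - employee 4 (Bob): manager_id=2 -> Tina
  - employee 5 (Aaron): manager_id=NULL -> NULL
  - employee 6 (Carol): manager_id=1 -> Iris

SQL:
SELECT a.name, b.name AS department, c.name AS manager
FROM employees a
LEFT JOIN departments b ON a.dept_id = b.id
LEFT JOIN employees c ON a.manager_id = c.id

Result:
name   | department | manager
-------+------------+--------
Iris   | NULL       | NULL   
Tina   | HR         | NULL   
Victor | NULL       | Tina   
Bob    | Support    | Tina   
Aaron  | Operations | NULL   
Carol  | Support    | Iris   


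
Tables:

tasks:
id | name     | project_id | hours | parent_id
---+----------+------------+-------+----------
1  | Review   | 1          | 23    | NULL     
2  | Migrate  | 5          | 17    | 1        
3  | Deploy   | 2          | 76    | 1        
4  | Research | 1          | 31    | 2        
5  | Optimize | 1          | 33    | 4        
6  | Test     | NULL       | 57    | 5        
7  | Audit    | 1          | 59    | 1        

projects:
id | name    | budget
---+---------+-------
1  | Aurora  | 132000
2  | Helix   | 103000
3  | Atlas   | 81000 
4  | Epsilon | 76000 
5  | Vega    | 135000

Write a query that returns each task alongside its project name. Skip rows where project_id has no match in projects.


INNER JOIN keeps only tasks rows whose project_id matches an id in projects. Walk through each task:
  - task 1 (Review): project_id=1 -> matches Aurora
  - task 2 (Migrate): project_id=5 -> matches Vega
  - task 3 (Deploy): project_id=2 -> matches Helix
  - task 4 (Research): project_id=1 -> matches Aurora
  - task 5 (Optimize): project_id=1 -> matches Aurora
  - task 6 (Test): project_id=NULL, no match -> dropped
  - task 7 (Audit): project_id=1 -> matches Aurora
So 1 of 7 rows is dropped.

SQL:
SELECT a.name, b.name AS project
FROM tasks a
INNER JOIN projects b ON a.project_id = b.id

Result:
name     | project
---------+--------
Review   | Aurora 
Migrate  | Vega   
Deploy   | Helix  
Research | Aurora 
Optimize | Aurora 
Audit    | Aurora 


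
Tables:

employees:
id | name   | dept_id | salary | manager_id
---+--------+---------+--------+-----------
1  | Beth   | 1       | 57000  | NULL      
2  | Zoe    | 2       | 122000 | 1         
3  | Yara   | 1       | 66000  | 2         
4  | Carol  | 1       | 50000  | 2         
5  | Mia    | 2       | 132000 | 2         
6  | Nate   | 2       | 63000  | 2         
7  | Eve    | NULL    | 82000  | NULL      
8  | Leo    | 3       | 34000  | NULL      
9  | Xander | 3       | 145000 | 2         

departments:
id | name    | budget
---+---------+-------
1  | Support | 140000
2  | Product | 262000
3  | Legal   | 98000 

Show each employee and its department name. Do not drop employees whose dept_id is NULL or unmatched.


LEFT JOIN keeps every row from employees (the left table); where dept_id has no match in departments, the department columns become NULL. Walk through each employee:
  - employee 1 (Beth): dept_id=1 -> matches Support
  - employee 2 (Zoe): dept_id=2 -> matches Product
  - employee 3 (Yara): dept_id=1 -> matches Support
  - employee 4 (Carol): dept_id=1 -> matches Support
  - employee 5 (Mia): dept_id=2 -> matches Product
  - employee 6 (Nate): dept_id=2 -> matches Product
  - employee 7 (Eve): dept_id=NULL, no match -> kept with NULL
  - employee 8 (Leo): dept_id=3 -> matches Legal
  - employee 9 (Xander): dept_id=3 -> matches Legal
All 9 rows appear; 1 has NULL department.

SQL:
SELECT a.name, b.name AS department
FROM employees a
LEFT JOIN departments b ON a.dept_id = b.id

Result:
name   | department
-------+-----------
Beth   | Support   
Zoe    | Product   
Yara   | Support   
Carol  | Support   
Mia    | Product   
Nate   | Product   
Eve    | NULL      
Leo    | Legal     
Xander | Legal     


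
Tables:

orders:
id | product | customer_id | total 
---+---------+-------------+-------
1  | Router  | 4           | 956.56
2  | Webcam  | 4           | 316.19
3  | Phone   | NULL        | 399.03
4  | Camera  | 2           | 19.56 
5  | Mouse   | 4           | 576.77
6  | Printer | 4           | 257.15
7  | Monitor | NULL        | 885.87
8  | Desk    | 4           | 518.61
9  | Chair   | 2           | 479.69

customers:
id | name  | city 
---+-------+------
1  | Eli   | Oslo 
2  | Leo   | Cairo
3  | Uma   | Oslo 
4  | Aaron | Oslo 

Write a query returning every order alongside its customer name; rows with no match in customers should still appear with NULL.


LEFT JOIN keeps every row from orders (the left table); where customer_id has no match in customers, the customer columns become NULL. Walk through each order:
  - order 1 (Router): customer_id=4 -> matches Aaron
  - order 2 (Webcam): customer_id=4 -> matches Aaron
  - order 3 (Phone): customer_id=NULL, no match -> kept with NULL
  - order 4 (Camera): customer_id=2 -> matches Leo
  - order 5 (Mouse): customer_id=4 -> matches Aaron
  - order 6 (Printer): customer_id=4 -> matches Aaron
  - order 7 (Monitor): customer_id=NULL, no match -> kept with NULL
  - order 8 (Desk): customer_id=4 -> matches Aaron
  - order 9 (Chair): customer_id=2 -> matches Leo
All 9 rows appear; 2 have NULL customer.

SQL:
SELECT a.product, b.name AS customer
FROM orders a
LEFT JOIN customers b ON a.customer_id = b.id

Result:
product | customer
--------+---------
Router  | Aaron   
Webcam  | Aaron   
Phone   | NULL    
Camera  | Leo     
Mouse   | Aaron   
Printer | Aaron   
Monitor | NULL    
Desk    | Aaron   
Chair   | Leo     


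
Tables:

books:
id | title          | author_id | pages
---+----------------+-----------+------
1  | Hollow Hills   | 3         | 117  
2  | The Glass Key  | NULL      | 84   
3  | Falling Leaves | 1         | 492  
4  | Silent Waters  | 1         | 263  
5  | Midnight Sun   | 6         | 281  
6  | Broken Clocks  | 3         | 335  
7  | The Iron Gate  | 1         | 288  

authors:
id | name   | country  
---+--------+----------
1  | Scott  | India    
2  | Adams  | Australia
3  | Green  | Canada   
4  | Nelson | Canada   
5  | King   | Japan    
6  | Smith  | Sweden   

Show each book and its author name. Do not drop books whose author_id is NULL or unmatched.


LEFT JOIN keeps every row from books (the left table); where author_id has no match in authors, the author columns become NULL. Walk through each book:
  - book 1 (Hollow Hills): author_id=3 -> matches Green
  - book 2 (The Glass Key): author_id=NULL, no match -> kept with NULL
  - book 3 (Falling Leaves): author_id=1 -> matches Scott
  - book 4 (Silent Waters): author_id=1 -> matches Scott
  - book 5 (Midnight Sun): author_id=6 -> matches Smith
  - book 6 (Broken Clocks): author_id=3 -> matches Green
  - book 7 (The Iron Gate): author_id=1 -> matches Scott
All 7 rows appear; 1 has NULL author.

SQL:
SELECT a.title, b.name AS author
FROM books a
LEFT JOIN authors b ON a.author_id = b.id

Result:
title          | author
---------------+-------
Hollow Hills   | Green 
The Glass Key  | NULL  
Falling Leaves | Scott 
Silent Waters  | Scott 
Midnight Sun   | Smith 
Broken Clocks  | Green 
The Iron Gate  | Scott 


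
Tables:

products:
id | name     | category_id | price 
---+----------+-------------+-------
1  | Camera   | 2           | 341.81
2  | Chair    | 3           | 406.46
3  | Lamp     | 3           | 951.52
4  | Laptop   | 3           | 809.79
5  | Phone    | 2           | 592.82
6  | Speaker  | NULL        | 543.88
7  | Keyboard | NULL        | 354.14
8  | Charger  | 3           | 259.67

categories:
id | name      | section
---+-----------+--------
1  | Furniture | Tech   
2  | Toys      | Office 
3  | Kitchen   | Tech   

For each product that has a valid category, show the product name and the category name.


INNER JOIN keeps only products rows whose category_id matches an id in categories. Walk through each product:
  - product 1 (Camera): category_id=2 -> matches Toys
  - product 2 (Chair): category_id=3 -> matches Kitchen
  - product 3 (Lamp): category_id=3 -> matches Kitchen
  - product 4 (Laptop): category_id=3 -> matches Kitchen
  - product 5 (Phone): category_id=2 -> matches Toys
  - product 6 (Speaker): category_id=NULL, no match -> dropped
  - product 7 (Keyboard): category_id=NULL, no match -> dropped
  - product 8 (Charger): category_id=3 -> matches Kitchen
So 2 of 8 rows are dropped.

SQL:
SELECT a.name, b.name AS category
FROM products a
INNER JOIN categories b ON a.category_id = b.id

Result:
name    | category
--------+---------
Camera  | Toys    
Chair   | Kitchen 
Lamp    | Kitchen 
Laptop  | Kitchen 
Phone   | Toys    
Charger | Kitchen 


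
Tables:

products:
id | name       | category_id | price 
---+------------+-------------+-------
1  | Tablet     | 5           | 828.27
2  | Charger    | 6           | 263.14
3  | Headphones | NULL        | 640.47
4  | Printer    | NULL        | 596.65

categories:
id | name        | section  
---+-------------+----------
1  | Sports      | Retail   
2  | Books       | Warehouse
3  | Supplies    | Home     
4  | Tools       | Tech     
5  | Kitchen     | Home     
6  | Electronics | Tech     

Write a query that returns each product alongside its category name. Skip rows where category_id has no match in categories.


INNER JOIN keeps only products rows whose category_id matches an id in categories. Walk through each product:
  - product 1 (Tablet): category_id=5 -> matches Kitchen
  - product 2 (Charger): category_id=6 -> matches Electronics
  - product 3 (Headphones): category_id=NULL, no match -> dropped
  - product 4 (Printer): category_id=NULL, no match -> dropped
So 2 of 4 rows are dropped.

SQL:
SELECT a.name, b.name AS category
FROM products a
INNER JOIN categories b ON a.category_id = b.id

Result:
name    | category   
--------+------------
Tablet  | Kitchen    
Charger | Electronics


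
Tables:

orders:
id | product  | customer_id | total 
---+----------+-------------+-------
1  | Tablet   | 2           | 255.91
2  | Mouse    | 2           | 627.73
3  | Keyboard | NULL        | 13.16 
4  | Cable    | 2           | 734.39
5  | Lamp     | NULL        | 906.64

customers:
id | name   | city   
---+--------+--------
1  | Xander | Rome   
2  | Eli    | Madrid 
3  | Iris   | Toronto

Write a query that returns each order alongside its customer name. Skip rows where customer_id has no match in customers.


INNER JOIN keeps only orders rows whose customer_id matches an id in customers. Walk through each order:
  - order 1 (Tablet): customer_id=2 -> matches Eli
  - order 2 (Mouse): customer_id=2 -> matches Eli
  - order 3 (Keyboard): customer_id=NULL, no match -> dropped
  - order 4 (Cable): customer_id=2 -> matches Eli
  - order 5 (Lamp): customer_id=NULL, no match -> dropped
So 2 of 5 rows are dropped.

SQL:
SELECT a.product, b.name AS customer
FROM orders a
INNER JOIN customers b ON a.customer_id = b.id

Result:
product | customer
--------+---------
Tablet  | Eli     
Mouse   | Eli     
Cable   | Eli     


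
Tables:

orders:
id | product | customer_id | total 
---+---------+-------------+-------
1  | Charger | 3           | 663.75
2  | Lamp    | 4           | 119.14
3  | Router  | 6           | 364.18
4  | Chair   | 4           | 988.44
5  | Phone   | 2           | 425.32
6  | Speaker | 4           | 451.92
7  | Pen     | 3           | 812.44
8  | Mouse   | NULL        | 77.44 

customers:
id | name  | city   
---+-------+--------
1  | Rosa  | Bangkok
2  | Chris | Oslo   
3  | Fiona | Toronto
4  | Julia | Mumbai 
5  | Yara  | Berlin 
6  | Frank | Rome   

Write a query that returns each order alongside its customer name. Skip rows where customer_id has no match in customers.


INNER JOIN keeps only orders rows whose customer_id matches an id in customers. Walk through each order:
  - order 1 (Charger): customer_id=3 -> matches Fiona
  - order 2 (Lamp): customer_id=4 -> matches Julia
  - order 3 (Router): customer_id=6 -> matches Frank
  - order 4 (Chair): customer_id=4 -> matches Julia
  - order 5 (Phone): customer_id=2 -> matches Chris
  - order 6 (Speaker): customer_id=4 -> matches Julia
  - order 7 (Pen): customer_id=3 -> matches Fiona
  - order 8 (Mouse): customer_id=NULL, no match -> dropped
So 1 of 8 rows is dropped.

SQL:
SELECT a.product, b.name AS customer
FROM orders a
INNER JOIN customers b ON a.customer_id = b.id

Result:
product | customer
--------+---------
Charger | Fiona   
Lamp    | Julia   
Router  | Frank   
Chair   | Julia   
Phone   | Chris   
Speaker | Julia   
Pen     | Fiona   


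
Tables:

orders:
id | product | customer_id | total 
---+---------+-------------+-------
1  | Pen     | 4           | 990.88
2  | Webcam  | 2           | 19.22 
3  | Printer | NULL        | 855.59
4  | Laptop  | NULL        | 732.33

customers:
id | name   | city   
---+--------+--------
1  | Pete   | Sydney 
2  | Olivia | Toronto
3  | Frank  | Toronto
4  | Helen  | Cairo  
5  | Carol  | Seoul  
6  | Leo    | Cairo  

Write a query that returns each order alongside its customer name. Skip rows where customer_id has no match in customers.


INNER JOIN keeps only orders rows whose customer_id matches an id in customers. Walk through each order:
  - order 1 (Pen): customer_id=4 -> matches Helen
  - order 2 (Webcam): customer_id=2 -> matches Olivia
  - order 3 (Printer): customer_id=NULL, no match -> dropped
  - order 4 (Laptop): customer_id=NULL, no match -> dropped
So 2 of 4 rows are dropped.

SQL:
SELECT a.product, b.name AS customer
FROM orders a
INNER JOIN customers b ON a.customer_id = b.id

Result:
product | customer
--------+---------
Pen     | Helen   
Webcam  | Olivia  


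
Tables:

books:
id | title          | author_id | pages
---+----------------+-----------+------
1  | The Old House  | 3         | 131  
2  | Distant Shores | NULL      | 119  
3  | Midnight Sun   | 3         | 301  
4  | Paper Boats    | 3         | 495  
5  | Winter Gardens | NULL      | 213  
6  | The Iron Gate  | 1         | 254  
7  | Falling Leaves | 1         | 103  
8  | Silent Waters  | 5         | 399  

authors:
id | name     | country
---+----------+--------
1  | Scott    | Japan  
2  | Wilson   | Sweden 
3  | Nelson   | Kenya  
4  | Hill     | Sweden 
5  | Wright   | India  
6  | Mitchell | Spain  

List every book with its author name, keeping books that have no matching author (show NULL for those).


LEFT JOIN keeps every row from books (the left table); where author_id has no match in authors, the author columns become NULL. Walk through each book:
  - book 1 (The Old House): author_id=3 -> matches Nelson
  - book 2 (Distant Shores): author_id=NULL, no match -> kept with NULL
  - book 3 (Midnight Sun): author_id=3 -> matches Nelson
  - book 4 (Paper Boats): author_id=3 -> matches Nelson
  - book 5 (Winter Gardens): author_id=NULL, no match -> kept with NULL
  - book 6 (The Iron Gate): author_id=1 -> matches Scott
  - book 7 (Falling Leaves): author_id=1 -> matches Scott
  - book 8 (Silent Waters): author_id=5 -> matches Wright
All 8 rows appear; 2 have NULL author.

SQL:
SELECT a.title, b.name AS author
FROM books a
LEFT JOIN authors b ON a.author_id = b.id

Result:
title          | author
---------------+-------
The Old House  | Nelson
Distant Shores | NULL  
Midnight Sun   | Nelson
Paper Boats    | Nelson
Winter Gardens | NULL  
The Iron Gate  | Scott 
Falling Leaves | Scott 
Silent Waters  | Wright


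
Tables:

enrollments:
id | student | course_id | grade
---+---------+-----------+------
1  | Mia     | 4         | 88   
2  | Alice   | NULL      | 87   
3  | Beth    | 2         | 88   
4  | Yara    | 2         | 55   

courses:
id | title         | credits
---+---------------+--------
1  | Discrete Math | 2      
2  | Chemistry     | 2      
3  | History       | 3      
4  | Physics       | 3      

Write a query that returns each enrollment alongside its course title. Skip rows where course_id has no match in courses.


INNER JOIN keeps only enrollments rows whose course_id matches an id in courses. Walk through each enrollment:
  - enrollment 1 (Mia): course_id=4 -> matches Physics
  - enrollment 2 (Alice): course_id=NULL, no match -> dropped
  - enrollment 3 (Beth): course_id=2 -> matches Chemistry
  - enrollment 4 (Yara): course_id=2 -> matches Chemistry
So 1 of 4 rows is dropped.

SQL:
SELECT a.student, b.title AS course
FROM enrollments a
INNER JOIN courses b ON a.course_id = b.id

Result:
student | course   
--------+----------
Mia     | Physics  
Beth    | Chemistry
Yara    | Chemistry


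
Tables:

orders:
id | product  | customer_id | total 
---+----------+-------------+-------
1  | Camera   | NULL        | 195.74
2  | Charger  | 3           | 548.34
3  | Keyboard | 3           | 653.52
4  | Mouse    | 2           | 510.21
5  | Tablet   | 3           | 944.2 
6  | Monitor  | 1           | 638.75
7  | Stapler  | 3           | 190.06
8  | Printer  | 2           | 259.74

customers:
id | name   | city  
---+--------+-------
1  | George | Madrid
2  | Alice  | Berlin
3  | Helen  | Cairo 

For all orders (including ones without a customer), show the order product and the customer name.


LEFT JOIN keeps every row from orders (the left table); where customer_id has no match in customers, the customer columns become NULL. Walk through each order:
  - order 1 (Camera): customer_id=NULL, no match -> kept with NULL
  - order 2 (Charger): customer_id=3 -> matches Helen
  - order 3 (Keyboard): customer_id=3 -> matches Helen
  - order 4 (Mouse): customer_id=2 -> matches Alice
  - order 5 (Tablet): customer_id=3 -> matches Helen
  - order 6 (Monitor): customer_id=1 -> matches George
  - order 7 (Stapler): customer_id=3 -> matches Helen
  - order 8 (Printer): customer_id=2 -> matches Alice
All 8 rows appear; 1 has NULL customer.

SQL:
SELECT a.product, b.name AS customer
FROM orders a
LEFT JOIN customers b ON a.customer_id = b.id

Result:
product  | customer
---------+---------
Camera   | NULL    
Charger  | Helen   
Keyboard | Helen   
Mouse    | Alice   
Tablet   | Helen   
Monitor  | George  
Stapler  | Helen   
Printer  | Alice   


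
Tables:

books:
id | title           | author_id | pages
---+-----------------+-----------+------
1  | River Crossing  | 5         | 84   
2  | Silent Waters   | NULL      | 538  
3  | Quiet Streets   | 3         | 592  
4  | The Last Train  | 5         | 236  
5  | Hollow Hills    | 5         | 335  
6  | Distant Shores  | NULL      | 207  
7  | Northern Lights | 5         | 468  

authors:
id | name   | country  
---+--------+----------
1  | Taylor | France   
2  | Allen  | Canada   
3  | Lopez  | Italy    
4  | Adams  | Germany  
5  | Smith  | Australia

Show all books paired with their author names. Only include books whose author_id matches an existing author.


INNER JOIN keeps only books rows whose author_id matches an id in authors. Walk through each book:
  - book 1 (River Crossing): author_id=5 -> matches Smith
  - book 2 (Silent Waters): author_id=NULL, no match -> dropped
  - book 3 (Quiet Streets): author_id=3 -> matches Lopez
  - book 4 (The Last Train): author_id=5 -> matches Smith
  - book 5 (Hollow Hills): author_id=5 -> matches Smith
  - book 6 (Distant Shores): author_id=NULL, no match -> dropped
  - book 7 (Northern Lights): author_id=5 -> matches Smith
So 2 of 7 rows are dropped.

SQL:
SELECT a.title, b.name AS author
FROM books a
INNER JOIN authors b ON a.author_id = b.id

Result:
title           | author
----------------+-------
River Crossing  | Smith 
Quiet Streets   | Lopez 
The Last Train  | Smith 
Hollow Hills    | Smith 
Northern Lights | Smith 


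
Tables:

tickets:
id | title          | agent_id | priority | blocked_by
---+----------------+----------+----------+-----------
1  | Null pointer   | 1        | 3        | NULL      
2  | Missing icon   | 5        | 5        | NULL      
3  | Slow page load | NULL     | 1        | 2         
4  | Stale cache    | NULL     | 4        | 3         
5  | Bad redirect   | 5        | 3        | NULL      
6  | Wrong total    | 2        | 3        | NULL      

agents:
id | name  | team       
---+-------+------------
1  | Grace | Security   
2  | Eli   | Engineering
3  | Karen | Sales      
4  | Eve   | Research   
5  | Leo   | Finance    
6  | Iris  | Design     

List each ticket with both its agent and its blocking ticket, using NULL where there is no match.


Two LEFT JOINs from the same base table tickets: one to agents via agent_id, one to tickets itself via blocked_by. Both are LEFT so every ticket is preserved.
Match against agents:
  - ticket 1 (Null pointer): agent_id=1 -> matches Grace
  - ticket 2 (Missing icon): agent_id=5 -> matches Leo
  - ticket 3 (Slow page load): agent_id=NULL, no match -> kept with NULL
  - ticket 4 (Stale cache): agent_id=NULL, no match -> kept with NULL
  - ticket 5 (Bad redirect): agent_id=5 -> matches Leo
  - ticket 6 (Wrong total): agent_id=2 -> matches Eli
Match against tickets (self):
  - ticket 1 (Null pointer): blocked_by=NULL -> NULL
  - ticket 2 (Missing icon): blocked_by=NULL -> NULL
  - ticket 3 (Slow page load): blocked_by=2 -> Missing icon
  - ticket 4 (Stale cache): blocked_by=3 -> Slow page load
  - ticket 5 (Bad redirect): blocked_by=NULL -> NULL
  - ticket 6 (Wrong total): blocked_by=NULL -> NULL

SQL:
SELECT a.title, b.name AS agent, c.title AS blocked_by
FROM tickets a
LEFT JOIN agents b ON a.agent_id = b.id
LEFT JOIN tickets c ON a.blocked_by = c.id

Result:
title          | agent | blocked_by    
---------------+-------+---------------
Null pointer   | Grace | NULL          
Missing icon   | Leo   | NULL          
Slow page load | NULL  | Missing icon  
Stale cache    | NULL  | Slow page load
Bad redirect   | Leo   | NULL          
Wrong total    | Eli   | NULL          


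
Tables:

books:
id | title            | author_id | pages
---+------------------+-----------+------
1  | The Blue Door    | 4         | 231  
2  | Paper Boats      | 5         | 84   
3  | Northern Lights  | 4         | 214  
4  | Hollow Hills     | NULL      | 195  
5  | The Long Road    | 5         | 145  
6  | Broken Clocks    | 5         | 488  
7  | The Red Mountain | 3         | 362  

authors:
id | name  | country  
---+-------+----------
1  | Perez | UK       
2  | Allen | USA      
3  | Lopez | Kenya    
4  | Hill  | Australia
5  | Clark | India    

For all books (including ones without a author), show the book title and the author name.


LEFT JOIN keeps every row from books (the left table); where author_id has no match in authors, the author columns become NULL. Walk through each book:
  - book 1 (The Blue Door): author_id=4 -> matches Hill
  - book 2 (Paper Boats): author_id=5 -> matches Clark
  - book 3 (Northern Lights): author_id=4 -> matches Hill
  - book 4 (Hollow Hills): author_id=NULL, no match -> kept with NULL
  - book 5 (The Long Road): author_id=5 -> matches Clark
  - book 6 (Broken Clocks): author_id=5 -> matches Clark
  - book 7 (The Red Mountain): author_id=3 -> matches Lopez
All 7 rows appear; 1 has NULL author.

SQL:
SELECT a.title, b.name AS author
FROM books a
LEFT JOIN authors b ON a.author_id = b.id

Result:
title            | author
-----------------+-------
The Blue Door    | Hill  
Paper Boats      | Clark 
Northern Lights  | Hill  
Hollow Hills     | NULL  
The Long Road    | Clark 
Broken Clocks    | Clark 
The Red Mountain | Lopez 


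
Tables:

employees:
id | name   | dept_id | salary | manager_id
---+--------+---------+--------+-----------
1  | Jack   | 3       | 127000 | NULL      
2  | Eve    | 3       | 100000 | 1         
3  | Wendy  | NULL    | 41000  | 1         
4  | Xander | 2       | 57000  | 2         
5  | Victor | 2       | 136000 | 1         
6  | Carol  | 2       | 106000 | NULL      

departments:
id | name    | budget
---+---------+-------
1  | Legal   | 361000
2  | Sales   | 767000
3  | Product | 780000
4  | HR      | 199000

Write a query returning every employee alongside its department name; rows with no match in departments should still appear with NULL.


LEFT JOIN keeps every row from employees (the left table); where dept_id has no match in departments, the department columns become NULL. Walk through each employee:
  - employee 1 (Jack): dept_id=3 -> matches Product
  - employee 2 (Eve): dept_id=3 -> matches Product
  - employee 3 (Wendy): dept_id=NULL, no match -> kept with NULL
  - employee 4 (Xander): dept_id=2 -> matches Sales
  - employee 5 (Victor): dept_id=2 -> matches Sales
  - employee 6 (Carol): dept_id=2 -> matches Sales
All 6 rows appear; 1 has NULL department.

SQL:
SELECT a.name, b.name AS department
FROM employees a
LEFT JOIN departments b ON a.dept_id = b.id

Result:
name   | department
-------+-----------
Jack   | Product   
Eve    | Product   
Wendy  | NULL      
Xander | Sales     
Victor | Sales     
Carol  | Sales     


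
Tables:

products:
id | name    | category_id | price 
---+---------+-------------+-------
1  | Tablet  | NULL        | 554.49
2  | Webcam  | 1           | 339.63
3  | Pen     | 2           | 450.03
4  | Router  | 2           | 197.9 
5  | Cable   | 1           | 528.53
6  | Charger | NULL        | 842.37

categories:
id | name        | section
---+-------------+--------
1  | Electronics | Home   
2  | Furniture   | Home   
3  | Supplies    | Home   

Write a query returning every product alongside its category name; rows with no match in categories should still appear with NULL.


LEFT JOIN keeps every row from products (the left table); where category_id has no match in categories, the category columns become NULL. Walk through each product:
  - product 1 (Tablet): category_id=NULL, no match -> kept with NULL
  - product 2 (Webcam): category_id=1 -> matches Electronics
  - product 3 (Pen): category_id=2 -> matches Furniture
  - product 4 (Router): category_id=2 -> matches Furniture
  - product 5 (Cable): category_id=1 -> matches Electronics
  - product 6 (Charger): category_id=NULL, no match -> kept with NULL
All 6 rows appear; 2 have NULL category.

SQL:
SELECT a.name, b.name AS category
FROM products a
LEFT JOIN categories b ON a.category_id = b.id

Result:
name    | category   
--------+------------
Tablet  | NULL       
Webcam  | Electronics
Pen     | Furniture  
Router  | Furniture  
Cable   | Electronics
Charger | NULL       


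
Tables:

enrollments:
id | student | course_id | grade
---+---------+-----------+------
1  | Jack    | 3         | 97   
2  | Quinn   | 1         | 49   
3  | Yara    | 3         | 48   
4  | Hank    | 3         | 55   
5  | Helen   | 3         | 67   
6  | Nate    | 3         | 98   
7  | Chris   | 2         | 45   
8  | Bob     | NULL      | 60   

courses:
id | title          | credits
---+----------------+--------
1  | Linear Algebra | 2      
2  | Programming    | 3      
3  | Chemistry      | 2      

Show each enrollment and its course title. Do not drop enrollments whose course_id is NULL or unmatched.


LEFT JOIN keeps every row from enrollments (the left table); where course_id has no match in courses, the course columns become NULL. Walk through each enrollment:
  - enrollment 1 (Jack): course_id=3 -> matches Chemistry
  - enrollment 2 (Quinn): course_id=1 -> matches Linear Algebra
  - enrollment 3 (Yara): course_id=3 -> matches Chemistry
  - enrollment 4 (Hank): course_id=3 -> matches Chemistry
  - enrollment 5 (Helen): course_id=3 -> matches Chemistry
  - enrollment 6 (Nate): course_id=3 -> matches Chemistry
  - enrollment 7 (Chris): course_id=2 -> matches Programming
  - enrollment 8 (Bob): course_id=NULL, no match -> kept with NULL
All 8 rows appear; 1 has NULL course.

SQL:
SELECT a.student, b.title AS course
FROM enrollments a
LEFT JOIN courses b ON a.course_id = b.id

Result:
student | course        
--------+---------------
Jack    | Chemistry     
Quinn   | Linear Algebra
Yara    | Chemistry     
Hank    | Chemistry     
Helen   | Chemistry     
Nate    | Chemistry     
Chris   | Programming   
Bob     | NULL          


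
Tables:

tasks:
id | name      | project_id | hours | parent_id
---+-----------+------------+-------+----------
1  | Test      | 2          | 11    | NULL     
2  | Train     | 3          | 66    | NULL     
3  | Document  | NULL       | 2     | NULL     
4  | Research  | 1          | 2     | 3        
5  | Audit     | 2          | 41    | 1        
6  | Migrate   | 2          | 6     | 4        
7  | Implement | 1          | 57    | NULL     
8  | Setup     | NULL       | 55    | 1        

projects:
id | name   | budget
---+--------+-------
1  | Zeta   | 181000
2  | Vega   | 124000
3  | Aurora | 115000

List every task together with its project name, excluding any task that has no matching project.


INNER JOIN keeps only tasks rows whose project_id matches an id in projects. Walk through each task:
  - task 1 (Test): project_id=2 -> matches Vega
  - task 2 (Train): project_id=3 -> matches Aurora
  - task 3 (Document): project_id=NULL, no match -> dropped
  - task 4 (Research): project_id=1 -> matches Zeta
  - task 5 (Audit): project_id=2 -> matches Vega
  - task 6 (Migrate): project_id=2 -> matches Vega
  - task 7 (Implement): project_id=1 -> matches Zeta
  - task 8 (Setup): project_id=NULL, no match -> dropped
So 2 of 8 rows are dropped.

SQL:
SELECT a.name, b.name AS project
FROM tasks a
INNER JOIN projects b ON a.project_id = b.id

Result:
name      | project
----------+--------
Test      | Vega   
Train     | Aurora 
Research  | Zeta   
Audit     | Vega   
Migrate   | Vega   
Implement | Zeta   


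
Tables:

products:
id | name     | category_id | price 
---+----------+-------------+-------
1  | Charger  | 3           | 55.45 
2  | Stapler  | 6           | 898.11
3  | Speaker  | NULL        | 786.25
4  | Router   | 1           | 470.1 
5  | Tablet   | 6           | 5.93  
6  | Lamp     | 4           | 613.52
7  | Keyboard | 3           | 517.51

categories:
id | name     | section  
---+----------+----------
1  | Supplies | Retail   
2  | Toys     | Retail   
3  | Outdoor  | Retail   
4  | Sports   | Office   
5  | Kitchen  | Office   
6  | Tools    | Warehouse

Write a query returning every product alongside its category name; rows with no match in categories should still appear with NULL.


LEFT JOIN keeps every row from products (the left table); where category_id has no match in categories, the category columns become NULL. Walk through each product:
  - product 1 (Charger): category_id=3 -> matches Outdoor
  - product 2 (Stapler): category_id=6 -> matches Tools
  - product 3 (Speaker): category_id=NULL, no match -> kept with NULL
  - product 4 (Router): category_id=1 -> matches Supplies
  - product 5 (Tablet): category_id=6 -> matches Tools
  - product 6 (Lamp): category_id=4 -> matches Sports
  - product 7 (Keyboard): category_id=3 -> matches Outdoor
All 7 rows appear; 1 has NULL category.

SQL:
SELECT a.name, b.name AS category
FROM products a
LEFT JOIN categories b ON a.category_id = b.id

Result:
name     | category
---------+---------
Charger  | Outdoor 
Stapler  | Tools   
Speaker  | NULL    
Router   | Supplies
Tablet   | Tools   
Lamp     | Sports  
Keyboard | Outdoor 


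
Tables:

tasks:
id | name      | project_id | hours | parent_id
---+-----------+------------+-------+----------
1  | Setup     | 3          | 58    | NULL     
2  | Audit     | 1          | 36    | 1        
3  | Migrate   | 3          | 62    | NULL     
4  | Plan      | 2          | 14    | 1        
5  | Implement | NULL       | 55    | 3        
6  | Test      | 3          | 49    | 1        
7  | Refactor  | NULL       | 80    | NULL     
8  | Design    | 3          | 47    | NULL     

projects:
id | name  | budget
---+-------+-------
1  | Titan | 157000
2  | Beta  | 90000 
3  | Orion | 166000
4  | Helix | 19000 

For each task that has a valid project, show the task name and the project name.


INNER JOIN keeps only tasks rows whose project_id matches an id in projects. Walk through each task:
  - task 1 (Setup): project_id=3 -> matches Orion
  - task 2 (Audit): project_id=1 -> matches Titan
  - task 3 (Migrate): project_id=3 -> matches Orion
  - task 4 (Plan): project_id=2 -> matches Beta
  - task 5 (Implement): project_id=NULL, no match -> dropped
  - task 6 (Test): project_id=3 -> matches Orion
  - task 7 (Refactor): project_id=NULL, no match -> dropped
  - task 8 (Design): project_id=3 -> matches Orion
So 2 of 8 rows are dropped.

SQL:
SELECT a.name, b.name AS project
FROM tasks a
INNER JOIN projects b ON a.project_id = b.id

Result:
name    | project
--------+--------
Setup   | Orion  
Audit   | Titan  
Migrate | Orion  
Plan    | Beta   
Test    | Orion  
Design  | Orion  


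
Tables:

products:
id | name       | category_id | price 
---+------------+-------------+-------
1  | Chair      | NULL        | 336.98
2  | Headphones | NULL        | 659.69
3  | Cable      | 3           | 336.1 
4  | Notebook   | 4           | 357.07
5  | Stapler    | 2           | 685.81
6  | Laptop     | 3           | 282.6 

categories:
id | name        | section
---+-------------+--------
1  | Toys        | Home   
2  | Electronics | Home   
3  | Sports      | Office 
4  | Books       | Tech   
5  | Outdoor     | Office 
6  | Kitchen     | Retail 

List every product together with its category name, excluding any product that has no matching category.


INNER JOIN keeps only products rows whose category_id matches an id in categories. Walk through each product:
  - product 1 (Chair): category_id=NULL, no match -> dropped
  - product 2 (Headphones): category_id=NULL, no match -> dropped
  - product 3 (Cable): category_id=3 -> matches Sports
  - product 4 (Notebook): category_id=4 -> matches Books
  - product 5 (Stapler): category_id=2 -> matches Electronics
  - product 6 (Laptop): category_id=3 -> matches Sports
So 2 of 6 rows are dropped.

SQL:
SELECT a.name, b.name AS category
FROM products a
INNER JOIN categories b ON a.category_id = b.id

Result:
name     | category   
---------+------------
Cable    | Sports     
Notebook | Books      
Stapler  | Electronics
Laptop   | Sports     


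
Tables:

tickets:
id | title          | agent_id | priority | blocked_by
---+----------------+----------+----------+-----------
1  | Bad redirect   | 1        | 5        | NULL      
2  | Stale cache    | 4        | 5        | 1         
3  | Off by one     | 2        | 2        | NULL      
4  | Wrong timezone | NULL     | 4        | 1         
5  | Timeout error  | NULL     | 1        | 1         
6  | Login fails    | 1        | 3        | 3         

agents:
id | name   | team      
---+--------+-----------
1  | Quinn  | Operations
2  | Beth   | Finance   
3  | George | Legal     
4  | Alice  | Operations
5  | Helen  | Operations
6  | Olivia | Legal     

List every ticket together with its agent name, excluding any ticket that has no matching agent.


INNER JOIN keeps only tickets rows whose agent_id matches an id in agents. Walk through each ticket:
  - ticket 1 (Bad redirect): agent_id=1 -> matches Quinn
  - ticket 2 (Stale cache): agent_id=4 -> matches Alice
  - ticket 3 (Off by one): agent_id=2 -> matches Beth
  - ticket 4 (Wrong timezone): agent_id=NULL, no match -> dropped
  - ticket 5 (Timeout error): agent_id=NULL, no match -> dropped
  - ticket 6 (Login fails): agent_id=1 -> matches Quinn
So 2 of 6 rows are dropped.

SQL:
SELECT a.title, b.name AS agent
FROM tickets a
INNER JOIN agents b ON a.agent_id = b.id

Result:
title        | agent
-------------+------
Bad redirect | Quinn
Stale cache  | Alice
Off by one   | Beth 
Login fails  | Quinn


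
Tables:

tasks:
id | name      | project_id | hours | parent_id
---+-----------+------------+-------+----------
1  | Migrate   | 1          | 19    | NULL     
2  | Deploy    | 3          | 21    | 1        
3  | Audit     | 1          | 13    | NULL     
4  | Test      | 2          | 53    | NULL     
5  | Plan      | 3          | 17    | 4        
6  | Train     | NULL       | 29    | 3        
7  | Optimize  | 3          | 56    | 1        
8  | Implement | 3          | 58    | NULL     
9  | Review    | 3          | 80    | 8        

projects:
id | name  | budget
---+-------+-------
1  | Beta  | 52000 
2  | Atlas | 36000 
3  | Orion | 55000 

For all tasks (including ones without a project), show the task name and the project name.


LEFT JOIN keeps every row from tasks (the left table); where project_id has no match in projects, the project columns become NULL. Walk through each task:
  - task 1 (Migrate): project_id=1 -> matches Beta
  - task 2 (Deploy): project_id=3 -> matches Orion
  - task 3 (Audit): project_id=1 -> matches Beta
  - task 4 (Test): project_id=2 -> matches Atlas
  - task 5 (Plan): project_id=3 -> matches Orion
  - task 6 (Train): project_id=NULL, no match -> kept with NULL
  - task 7 (Optimize): project_id=3 -> matches Orion
  - task 8 (Implement): project_id=3 -> matches Orion
  - task 9 (Review): project_id=3 -> matches Orion
All 9 rows appear; 1 has NULL project.

SQL:
SELECT a.name, b.name AS project
FROM tasks a
LEFT JOIN projects b ON a.project_id = b.id

Result:
name      | project
----------+--------
Migrate   | Beta   
Deploy    | Orion  
Audit     | Beta   
Test      | Atlas  
Plan      | Orion  
Train     | NULL   
Optimize  | Orion  
Implement | Orion  
Review    | Orion  
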